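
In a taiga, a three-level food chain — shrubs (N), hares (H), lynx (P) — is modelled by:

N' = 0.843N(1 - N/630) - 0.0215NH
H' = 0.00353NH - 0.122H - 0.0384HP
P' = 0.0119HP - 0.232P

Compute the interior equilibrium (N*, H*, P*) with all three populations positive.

From dP/dt = 0: 0.0119H* = 0.232, so H* = 19.5.
From dN/dt = 0: 0.843(1 - N*/630) = 0.0215·19.5, giving N* = 630·(1 - 0.497) = 317.
From dH/dt = 0: 0.00353·317 - 0.122 = 0.0384P*, so P* = 0.996/0.0384 = 25.9.

N* ≈ 317, H* ≈ 19.5, P* ≈ 25.9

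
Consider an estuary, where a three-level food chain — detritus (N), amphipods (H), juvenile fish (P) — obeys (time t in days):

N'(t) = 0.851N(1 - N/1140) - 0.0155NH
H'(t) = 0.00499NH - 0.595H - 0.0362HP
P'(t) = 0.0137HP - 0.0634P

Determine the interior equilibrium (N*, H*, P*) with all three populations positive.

From dP/dt = 0: 0.0137H* = 0.0634, so H* = 4.63.
From dN/dt = 0: 0.851(1 - N*/1140) = 0.0155·4.63, giving N* = 1140·(1 - 0.0843) = 1040.
From dH/dt = 0: 0.00499·1040 - 0.595 = 0.0362P*, so P* = 4.61/0.0362 = 127.

N* ≈ 1040, H* ≈ 4.63, P* ≈ 127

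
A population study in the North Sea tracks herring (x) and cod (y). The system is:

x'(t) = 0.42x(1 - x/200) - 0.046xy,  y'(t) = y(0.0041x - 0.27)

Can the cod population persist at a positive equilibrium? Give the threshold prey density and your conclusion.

Threshold x = 65.9; K > 65.9, so yes, the predator persists.

The predator equation gives dy/dt > 0 only when x > 0.27/0.0041 = 65.9.
Without the predator, x → K = 200. Since 200 > 65.9, the predator can invade and persist.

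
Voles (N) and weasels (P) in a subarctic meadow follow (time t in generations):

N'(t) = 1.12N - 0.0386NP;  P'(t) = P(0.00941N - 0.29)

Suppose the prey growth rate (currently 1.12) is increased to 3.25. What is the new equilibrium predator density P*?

P* ≈ 84.2

At the interior fixed point, setting dN/dt = 0 with N > 0 fixes P* = (prey growth rate)/(NP coefficient) — independent of the other coefficients.
With the change, P* = 3.25/0.0386 = 84.2; it rises from 29.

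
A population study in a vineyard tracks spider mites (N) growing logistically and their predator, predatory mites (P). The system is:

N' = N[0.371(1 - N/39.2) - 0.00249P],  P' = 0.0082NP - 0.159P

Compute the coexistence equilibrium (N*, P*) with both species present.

From dP/dt = 0 with P > 0: 0.0082N* = 0.159, so N* = 19.4.
Substitute into dN/dt = 0: 0.371(1 - 19.4/39.2) = 0.00249P*.
The bracket is 0.505, giving P* = 0.187/0.00249 = 75.3.

N* ≈ 19.4, P* ≈ 75.3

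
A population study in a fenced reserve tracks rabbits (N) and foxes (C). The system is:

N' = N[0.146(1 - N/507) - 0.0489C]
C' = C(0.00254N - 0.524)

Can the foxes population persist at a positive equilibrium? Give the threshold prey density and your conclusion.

The predator equation gives dC/dt > 0 only when N > 0.524/0.00254 = 206.
Without the predator, N → K = 507. Since 507 > 206, the predator can invade and persist.

Threshold N = 206; K > 206, so yes, the predator persists.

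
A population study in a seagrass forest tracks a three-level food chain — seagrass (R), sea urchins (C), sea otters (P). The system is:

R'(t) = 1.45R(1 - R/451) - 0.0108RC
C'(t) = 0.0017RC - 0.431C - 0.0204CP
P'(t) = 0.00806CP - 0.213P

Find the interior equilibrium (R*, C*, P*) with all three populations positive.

R* ≈ 362, C* ≈ 26.4, P* ≈ 9.06

From dP/dt = 0: 0.00806C* = 0.213, so C* = 26.4.
From dR/dt = 0: 1.45(1 - R*/451) = 0.0108·26.4, giving R* = 451·(1 - 0.197) = 362.
From dC/dt = 0: 0.0017·362 - 0.431 = 0.0204P*, so P* = 0.185/0.0204 = 9.06.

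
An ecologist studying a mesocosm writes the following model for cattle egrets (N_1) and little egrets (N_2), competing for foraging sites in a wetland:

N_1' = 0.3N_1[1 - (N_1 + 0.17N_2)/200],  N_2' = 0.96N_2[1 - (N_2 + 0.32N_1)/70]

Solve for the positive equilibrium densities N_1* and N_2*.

Setting both brackets to zero gives the nullclines N_1 + 0.17N_2 = 200 and 0.32N_1 + N_2 = 70.
Substituting N_2 = 70 - 0.32N_1 into the first: N_1(1 - 0.17·0.32) = 200 - 0.17·70.
So N_1* = 188/0.946 = 199, and then N_2* = 70 - 0.32·199 = 6.35.

N_1* ≈ 199, N_2* ≈ 6.35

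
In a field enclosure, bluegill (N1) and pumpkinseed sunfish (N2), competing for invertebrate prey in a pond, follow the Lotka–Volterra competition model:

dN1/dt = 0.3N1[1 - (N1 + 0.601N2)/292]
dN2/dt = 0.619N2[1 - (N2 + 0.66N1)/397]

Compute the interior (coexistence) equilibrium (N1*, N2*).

N1* ≈ 88.5, N2* ≈ 339

Setting both brackets to zero gives the nullclines N1 + 0.601N2 = 292 and 0.66N1 + N2 = 397.
Substituting N2 = 397 - 0.66N1 into the first: N1(1 - 0.601·0.66) = 292 - 0.601·397.
So N1* = 53.4/0.603 = 88.5, and then N2* = 397 - 0.66·88.5 = 339.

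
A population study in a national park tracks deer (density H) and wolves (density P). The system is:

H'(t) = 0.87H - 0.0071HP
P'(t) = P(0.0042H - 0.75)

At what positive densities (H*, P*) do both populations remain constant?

H* ≈ 179, P* ≈ 123

Set dP/dt = 0 with P > 0: 0.0042H - 0.75 = 0, so H* = 0.75/0.0042 = 179.
Set dH/dt = 0 with H > 0: 0.87 - 0.0071P = 0, so P* = 0.87/0.0071 = 123.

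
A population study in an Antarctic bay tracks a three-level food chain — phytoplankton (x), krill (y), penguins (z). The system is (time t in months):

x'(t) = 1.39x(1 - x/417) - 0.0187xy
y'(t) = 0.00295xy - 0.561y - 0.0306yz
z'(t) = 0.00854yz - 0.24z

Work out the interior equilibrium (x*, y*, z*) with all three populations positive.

From dz/dt = 0: 0.00854y* = 0.24, so y* = 28.1.
From dx/dt = 0: 1.39(1 - x*/417) = 0.0187·28.1, giving x* = 417·(1 - 0.378) = 259.
From dy/dt = 0: 0.00295·259 - 0.561 = 0.0306z*, so z* = 0.204/0.0306 = 6.67.

x* ≈ 259, y* ≈ 28.1, z* ≈ 6.67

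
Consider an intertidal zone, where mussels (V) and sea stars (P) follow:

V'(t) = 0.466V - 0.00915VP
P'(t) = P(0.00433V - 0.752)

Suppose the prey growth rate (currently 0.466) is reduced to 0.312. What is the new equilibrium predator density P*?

At the interior fixed point, setting dV/dt = 0 with V > 0 fixes P* = (prey growth rate)/(VP coefficient) — independent of the other coefficients.
With the change, P* = 0.312/0.00915 = 34.1; it falls from 50.9.

P* ≈ 34.1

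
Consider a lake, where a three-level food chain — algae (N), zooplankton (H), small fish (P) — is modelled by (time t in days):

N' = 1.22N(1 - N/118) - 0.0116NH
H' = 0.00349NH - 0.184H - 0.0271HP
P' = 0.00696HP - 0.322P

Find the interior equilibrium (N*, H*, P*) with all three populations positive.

N* ≈ 66.1, H* ≈ 46.3, P* ≈ 1.72

From dP/dt = 0: 0.00696H* = 0.322, so H* = 46.3.
From dN/dt = 0: 1.22(1 - N*/118) = 0.0116·46.3, giving N* = 118·(1 - 0.44) = 66.1.
From dH/dt = 0: 0.00349·66.1 - 0.184 = 0.0271P*, so P* = 0.0467/0.0271 = 1.72.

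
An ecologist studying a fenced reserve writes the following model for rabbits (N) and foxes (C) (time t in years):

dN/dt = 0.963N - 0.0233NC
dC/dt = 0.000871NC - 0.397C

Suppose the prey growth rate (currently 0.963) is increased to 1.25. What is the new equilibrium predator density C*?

C* ≈ 53.6

At the interior fixed point, setting dN/dt = 0 with N > 0 fixes C* = (prey growth rate)/(NC coefficient) — independent of the other coefficients.
With the change, C* = 1.25/0.0233 = 53.6; it rises from 41.3.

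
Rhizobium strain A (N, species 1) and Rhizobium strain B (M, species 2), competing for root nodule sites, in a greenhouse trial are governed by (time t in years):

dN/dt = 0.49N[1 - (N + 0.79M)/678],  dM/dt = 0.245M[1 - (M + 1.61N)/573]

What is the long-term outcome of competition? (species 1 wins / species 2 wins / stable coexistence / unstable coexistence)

species 1 excludes species 2

Compare the nullcline intercepts: K1/α12 = 678/0.79 = 858 > K2 = 573; K2/α21 = 573/1.61 = 356 < K1 = 678.
Since the inequalities point opposite ways, species 1 can invade but species 2 cannot.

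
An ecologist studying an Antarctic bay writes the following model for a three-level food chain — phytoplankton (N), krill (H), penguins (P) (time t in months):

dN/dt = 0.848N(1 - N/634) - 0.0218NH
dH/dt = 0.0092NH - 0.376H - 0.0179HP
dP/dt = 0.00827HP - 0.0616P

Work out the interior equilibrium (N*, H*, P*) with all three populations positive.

From dP/dt = 0: 0.00827H* = 0.0616, so H* = 7.45.
From dN/dt = 0: 0.848(1 - N*/634) = 0.0218·7.45, giving N* = 634·(1 - 0.191) = 513.
From dH/dt = 0: 0.0092·513 - 0.376 = 0.0179P*, so P* = 4.34/0.0179 = 242.

N* ≈ 513, H* ≈ 7.45, P* ≈ 242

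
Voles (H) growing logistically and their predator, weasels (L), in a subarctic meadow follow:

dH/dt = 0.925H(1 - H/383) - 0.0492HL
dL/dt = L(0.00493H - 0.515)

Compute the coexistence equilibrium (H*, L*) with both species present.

From dL/dt = 0 with L > 0: 0.00493H* = 0.515, so H* = 104.
Substitute into dH/dt = 0: 0.925(1 - 104/383) = 0.0492L*.
The bracket is 0.727, giving L* = 0.673/0.0492 = 13.7.

H* ≈ 104, L* ≈ 13.7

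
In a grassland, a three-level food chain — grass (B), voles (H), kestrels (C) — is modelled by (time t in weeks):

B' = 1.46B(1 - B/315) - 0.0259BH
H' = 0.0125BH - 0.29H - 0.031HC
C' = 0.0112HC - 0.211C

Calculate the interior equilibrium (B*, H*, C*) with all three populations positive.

From dC/dt = 0: 0.0112H* = 0.211, so H* = 18.8.
From dB/dt = 0: 1.46(1 - B*/315) = 0.0259·18.8, giving B* = 315·(1 - 0.334) = 210.
From dH/dt = 0: 0.0125·210 - 0.29 = 0.031C*, so C* = 2.33/0.031 = 75.2.

B* ≈ 210, H* ≈ 18.8, C* ≈ 75.2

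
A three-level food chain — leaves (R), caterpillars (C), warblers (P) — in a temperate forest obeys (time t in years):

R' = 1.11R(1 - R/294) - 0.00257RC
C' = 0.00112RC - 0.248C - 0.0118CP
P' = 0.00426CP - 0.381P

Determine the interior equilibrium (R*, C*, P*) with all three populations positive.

R* ≈ 233, C* ≈ 89.4, P* ≈ 1.11

From dP/dt = 0: 0.00426C* = 0.381, so C* = 89.4.
From dR/dt = 0: 1.11(1 - R*/294) = 0.00257·89.4, giving R* = 294·(1 - 0.207) = 233.
From dC/dt = 0: 0.00112·233 - 0.248 = 0.0118P*, so P* = 0.0131/0.0118 = 1.11.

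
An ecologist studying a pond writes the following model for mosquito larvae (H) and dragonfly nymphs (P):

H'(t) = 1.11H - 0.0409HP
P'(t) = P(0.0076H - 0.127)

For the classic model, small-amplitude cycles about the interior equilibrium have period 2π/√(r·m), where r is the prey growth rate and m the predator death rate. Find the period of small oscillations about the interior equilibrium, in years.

Here r = 1.11 and m = 0.127, so r·m = 0.141.
ω = √0.141 = 0.375 per year, hence T = 2π/ω ≈ 16.7 years.

T ≈ 16.7 years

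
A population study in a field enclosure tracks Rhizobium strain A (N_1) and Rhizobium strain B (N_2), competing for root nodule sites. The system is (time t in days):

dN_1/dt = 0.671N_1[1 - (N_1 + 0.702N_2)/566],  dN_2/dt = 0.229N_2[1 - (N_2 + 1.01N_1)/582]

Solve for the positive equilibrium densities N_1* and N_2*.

N_1* ≈ 541, N_2* ≈ 35.5

Setting both brackets to zero gives the nullclines N_1 + 0.702N_2 = 566 and 1.01N_1 + N_2 = 582.
Substituting N_2 = 582 - 1.01N_1 into the first: N_1(1 - 0.702·1.01) = 566 - 0.702·582.
So N_1* = 157/0.291 = 541, and then N_2* = 582 - 1.01·541 = 35.5.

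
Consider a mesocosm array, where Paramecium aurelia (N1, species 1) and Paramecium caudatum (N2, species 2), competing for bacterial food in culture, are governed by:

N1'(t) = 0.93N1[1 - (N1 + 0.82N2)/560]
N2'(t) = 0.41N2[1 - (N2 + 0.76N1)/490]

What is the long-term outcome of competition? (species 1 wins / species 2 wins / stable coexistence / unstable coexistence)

stable coexistence

Compare the nullcline intercepts: K1/α12 = 560/0.82 = 683 > K2 = 490; K2/α21 = 490/0.76 = 645 > K1 = 560.
Since both inequalities hold, each species can invade when rare, so the interior equilibrium is stable.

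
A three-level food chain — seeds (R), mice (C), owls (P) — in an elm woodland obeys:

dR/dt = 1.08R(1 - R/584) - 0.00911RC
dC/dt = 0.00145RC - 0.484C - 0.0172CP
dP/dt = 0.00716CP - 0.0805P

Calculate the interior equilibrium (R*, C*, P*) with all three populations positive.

From dP/dt = 0: 0.00716C* = 0.0805, so C* = 11.2.
From dR/dt = 0: 1.08(1 - R*/584) = 0.00911·11.2, giving R* = 584·(1 - 0.0948) = 529.
From dC/dt = 0: 0.00145·529 - 0.484 = 0.0172P*, so P* = 0.282/0.0172 = 16.4.

R* ≈ 529, C* ≈ 11.2, P* ≈ 16.4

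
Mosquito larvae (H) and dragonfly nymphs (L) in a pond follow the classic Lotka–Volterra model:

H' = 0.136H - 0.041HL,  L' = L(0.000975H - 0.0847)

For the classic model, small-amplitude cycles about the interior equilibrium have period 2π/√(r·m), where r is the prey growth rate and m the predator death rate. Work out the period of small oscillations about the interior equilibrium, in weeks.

T ≈ 58.5 weeks

Here r = 0.136 and m = 0.0847, so r·m = 0.0115.
ω = √0.0115 = 0.107 per week, hence T = 2π/ω ≈ 58.5 weeks.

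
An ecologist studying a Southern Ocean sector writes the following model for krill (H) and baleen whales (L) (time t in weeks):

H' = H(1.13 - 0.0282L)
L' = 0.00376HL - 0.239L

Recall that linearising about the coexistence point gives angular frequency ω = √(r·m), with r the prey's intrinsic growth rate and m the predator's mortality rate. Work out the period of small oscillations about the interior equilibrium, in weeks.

T ≈ 12.1 weeks

Here r = 1.13 and m = 0.239, so r·m = 0.27.
ω = √0.27 = 0.52 per week, hence T = 2π/ω ≈ 12.1 weeks.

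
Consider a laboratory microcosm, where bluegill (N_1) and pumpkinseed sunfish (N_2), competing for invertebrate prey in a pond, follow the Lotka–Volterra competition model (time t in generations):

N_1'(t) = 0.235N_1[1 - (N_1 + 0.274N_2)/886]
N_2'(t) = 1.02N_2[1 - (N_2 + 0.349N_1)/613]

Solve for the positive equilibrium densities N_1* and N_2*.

Setting both brackets to zero gives the nullclines N_1 + 0.274N_2 = 886 and 0.349N_1 + N_2 = 613.
Substituting N_2 = 613 - 0.349N_1 into the first: N_1(1 - 0.274·0.349) = 886 - 0.274·613.
So N_1* = 718/0.904 = 794, and then N_2* = 613 - 0.349·794 = 336.

N_1* ≈ 794, N_2* ≈ 336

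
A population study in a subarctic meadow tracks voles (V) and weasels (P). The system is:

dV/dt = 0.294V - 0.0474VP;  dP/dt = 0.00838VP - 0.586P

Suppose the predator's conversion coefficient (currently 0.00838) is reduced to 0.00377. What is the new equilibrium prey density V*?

V* ≈ 155

At the interior fixed point, setting dP/dt = 0 with P > 0 fixes V* = (predator death rate)/(VP coefficient) — independent of the other coefficients.
With the change, V* = 0.586/0.00377 = 155; it rises from 69.9.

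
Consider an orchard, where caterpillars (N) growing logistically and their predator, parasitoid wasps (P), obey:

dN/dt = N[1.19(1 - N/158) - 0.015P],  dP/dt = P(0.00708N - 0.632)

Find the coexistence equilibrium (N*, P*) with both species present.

From dP/dt = 0 with P > 0: 0.00708N* = 0.632, so N* = 89.3.
Substitute into dN/dt = 0: 1.19(1 - 89.3/158) = 0.015P*.
The bracket is 0.435, giving P* = 0.518/0.015 = 34.5.

N* ≈ 89.3, P* ≈ 34.5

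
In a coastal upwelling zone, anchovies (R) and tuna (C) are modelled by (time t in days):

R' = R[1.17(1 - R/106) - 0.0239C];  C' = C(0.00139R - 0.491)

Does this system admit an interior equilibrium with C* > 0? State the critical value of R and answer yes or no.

Threshold R = 353; K < 353, so no, the predator goes extinct.

The predator equation gives dC/dt > 0 only when R > 0.491/0.00139 = 353.
Without the predator, R → K = 106. Since 106 < 353, the predator cannot invade.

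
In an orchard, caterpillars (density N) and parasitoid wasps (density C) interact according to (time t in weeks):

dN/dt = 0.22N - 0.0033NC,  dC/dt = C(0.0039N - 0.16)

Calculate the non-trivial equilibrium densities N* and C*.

N* ≈ 41, C* ≈ 66.7

Set dC/dt = 0 with C > 0: 0.0039N - 0.16 = 0, so N* = 0.16/0.0039 = 41.
Set dN/dt = 0 with N > 0: 0.22 - 0.0033C = 0, so C* = 0.22/0.0033 = 66.7.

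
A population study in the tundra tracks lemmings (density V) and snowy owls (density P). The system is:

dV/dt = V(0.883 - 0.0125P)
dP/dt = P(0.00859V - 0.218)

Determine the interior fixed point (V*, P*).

V* ≈ 25.4, P* ≈ 70.6

Set dP/dt = 0 with P > 0: 0.00859V - 0.218 = 0, so V* = 0.218/0.00859 = 25.4.
Set dV/dt = 0 with V > 0: 0.883 - 0.0125P = 0, so P* = 0.883/0.0125 = 70.6.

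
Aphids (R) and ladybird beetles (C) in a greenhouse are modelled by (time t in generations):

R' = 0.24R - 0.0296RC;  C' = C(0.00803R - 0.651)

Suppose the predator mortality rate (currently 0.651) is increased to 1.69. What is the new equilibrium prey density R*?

R* ≈ 210

At the interior fixed point, setting dC/dt = 0 with C > 0 fixes R* = (predator death rate)/(RC coefficient) — independent of the other coefficients.
With the change, R* = 1.69/0.00803 = 210; it rises from 81.1.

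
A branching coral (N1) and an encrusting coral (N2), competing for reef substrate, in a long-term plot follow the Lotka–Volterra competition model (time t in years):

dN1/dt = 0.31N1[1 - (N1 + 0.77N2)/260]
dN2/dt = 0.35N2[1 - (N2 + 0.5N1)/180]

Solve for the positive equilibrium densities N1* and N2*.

Setting both brackets to zero gives the nullclines N1 + 0.77N2 = 260 and 0.5N1 + N2 = 180.
Substituting N2 = 180 - 0.5N1 into the first: N1(1 - 0.77·0.5) = 260 - 0.77·180.
So N1* = 121/0.615 = 197, and then N2* = 180 - 0.5·197 = 81.3.

N1* ≈ 197, N2* ≈ 81.3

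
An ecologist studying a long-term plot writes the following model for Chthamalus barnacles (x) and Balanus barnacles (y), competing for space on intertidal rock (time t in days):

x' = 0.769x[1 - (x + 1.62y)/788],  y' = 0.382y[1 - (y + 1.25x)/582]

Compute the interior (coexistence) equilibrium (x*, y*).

Setting both brackets to zero gives the nullclines x + 1.62y = 788 and 1.25x + y = 582.
Substituting y = 582 - 1.25x into the first: x(1 - 1.62·1.25) = 788 - 1.62·582.
So x* = -155/-1.03 = 151, and then y* = 582 - 1.25·151 = 393.

x* ≈ 151, y* ≈ 393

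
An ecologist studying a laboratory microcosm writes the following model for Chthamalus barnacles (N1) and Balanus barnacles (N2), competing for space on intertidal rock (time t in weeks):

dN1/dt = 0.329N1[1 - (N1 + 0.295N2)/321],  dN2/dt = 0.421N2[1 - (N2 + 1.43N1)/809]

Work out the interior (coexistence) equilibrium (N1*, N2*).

N1* ≈ 142, N2* ≈ 605

Setting both brackets to zero gives the nullclines N1 + 0.295N2 = 321 and 1.43N1 + N2 = 809.
Substituting N2 = 809 - 1.43N1 into the first: N1(1 - 0.295·1.43) = 321 - 0.295·809.
So N1* = 82.3/0.578 = 142, and then N2* = 809 - 1.43·142 = 605.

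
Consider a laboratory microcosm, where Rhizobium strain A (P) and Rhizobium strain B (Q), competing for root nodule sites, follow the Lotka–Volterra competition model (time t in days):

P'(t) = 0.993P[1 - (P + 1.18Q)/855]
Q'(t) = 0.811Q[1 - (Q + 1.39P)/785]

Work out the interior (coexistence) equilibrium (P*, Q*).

P* ≈ 111, Q* ≈ 630

Setting both brackets to zero gives the nullclines P + 1.18Q = 855 and 1.39P + Q = 785.
Substituting Q = 785 - 1.39P into the first: P(1 - 1.18·1.39) = 855 - 1.18·785.
So P* = -71.3/-0.64 = 111, and then Q* = 785 - 1.39·111 = 630.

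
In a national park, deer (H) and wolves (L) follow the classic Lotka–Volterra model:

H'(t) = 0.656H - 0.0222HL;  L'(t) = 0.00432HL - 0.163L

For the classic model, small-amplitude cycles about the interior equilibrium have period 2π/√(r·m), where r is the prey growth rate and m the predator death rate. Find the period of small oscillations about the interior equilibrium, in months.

Here r = 0.656 and m = 0.163, so r·m = 0.107.
ω = √0.107 = 0.327 per month, hence T = 2π/ω ≈ 19.2 months.

T ≈ 19.2 months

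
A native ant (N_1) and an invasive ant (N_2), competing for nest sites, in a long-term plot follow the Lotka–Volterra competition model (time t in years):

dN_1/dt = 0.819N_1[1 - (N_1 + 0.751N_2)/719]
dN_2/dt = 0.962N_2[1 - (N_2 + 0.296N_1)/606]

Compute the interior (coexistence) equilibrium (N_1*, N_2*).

N_1* ≈ 339, N_2* ≈ 506

Setting both brackets to zero gives the nullclines N_1 + 0.751N_2 = 719 and 0.296N_1 + N_2 = 606.
Substituting N_2 = 606 - 0.296N_1 into the first: N_1(1 - 0.751·0.296) = 719 - 0.751·606.
So N_1* = 264/0.778 = 339, and then N_2* = 606 - 0.296·339 = 506.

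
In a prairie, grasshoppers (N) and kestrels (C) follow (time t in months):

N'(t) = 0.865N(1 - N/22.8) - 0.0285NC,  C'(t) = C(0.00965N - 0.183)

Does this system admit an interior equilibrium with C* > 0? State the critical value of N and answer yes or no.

Threshold N = 19; K > 19, so yes, the predator persists.

The predator equation gives dC/dt > 0 only when N > 0.183/0.00965 = 19.
Without the predator, N → K = 22.8. Since 22.8 > 19, the predator can invade and persist.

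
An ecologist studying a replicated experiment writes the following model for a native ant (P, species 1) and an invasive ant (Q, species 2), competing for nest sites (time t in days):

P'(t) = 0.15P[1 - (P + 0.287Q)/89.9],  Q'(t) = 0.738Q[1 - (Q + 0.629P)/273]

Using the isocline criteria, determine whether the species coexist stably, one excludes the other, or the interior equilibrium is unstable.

Compare the nullcline intercepts: K1/α12 = 89.9/0.287 = 313 > K2 = 273; K2/α21 = 273/0.629 = 434 > K1 = 89.9.
Since both inequalities hold, each species can invade when rare, so the interior equilibrium is stable.

stable coexistence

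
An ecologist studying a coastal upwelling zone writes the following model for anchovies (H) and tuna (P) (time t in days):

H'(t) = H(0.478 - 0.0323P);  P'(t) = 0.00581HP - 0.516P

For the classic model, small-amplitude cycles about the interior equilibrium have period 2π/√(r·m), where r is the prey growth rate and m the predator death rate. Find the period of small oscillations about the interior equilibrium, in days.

Here r = 0.478 and m = 0.516, so r·m = 0.247.
ω = √0.247 = 0.497 per day, hence T = 2π/ω ≈ 12.7 days.

T ≈ 12.7 days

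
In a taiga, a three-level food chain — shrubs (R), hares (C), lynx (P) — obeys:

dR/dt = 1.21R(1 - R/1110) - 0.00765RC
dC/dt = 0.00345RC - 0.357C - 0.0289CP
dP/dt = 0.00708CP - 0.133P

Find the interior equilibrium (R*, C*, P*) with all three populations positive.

From dP/dt = 0: 0.00708C* = 0.133, so C* = 18.8.
From dR/dt = 0: 1.21(1 - R*/1110) = 0.00765·18.8, giving R* = 1110·(1 - 0.119) = 978.
From dC/dt = 0: 0.00345·978 - 0.357 = 0.0289P*, so P* = 3.02/0.0289 = 104.

R* ≈ 978, C* ≈ 18.8, P* ≈ 104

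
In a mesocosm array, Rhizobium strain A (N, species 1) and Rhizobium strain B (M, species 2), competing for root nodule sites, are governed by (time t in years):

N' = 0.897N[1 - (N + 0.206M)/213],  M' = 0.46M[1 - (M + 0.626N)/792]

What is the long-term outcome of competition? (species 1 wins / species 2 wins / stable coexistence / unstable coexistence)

stable coexistence

Compare the nullcline intercepts: K1/α12 = 213/0.206 = 1030 > K2 = 792; K2/α21 = 792/0.626 = 1270 > K1 = 213.
Since both inequalities hold, each species can invade when rare, so the interior equilibrium is stable.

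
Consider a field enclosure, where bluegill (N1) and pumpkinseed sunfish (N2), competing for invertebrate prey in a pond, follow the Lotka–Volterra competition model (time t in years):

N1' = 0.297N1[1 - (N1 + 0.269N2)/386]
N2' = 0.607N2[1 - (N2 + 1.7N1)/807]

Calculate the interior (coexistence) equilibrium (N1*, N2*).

N1* ≈ 311, N2* ≈ 278

Setting both brackets to zero gives the nullclines N1 + 0.269N2 = 386 and 1.7N1 + N2 = 807.
Substituting N2 = 807 - 1.7N1 into the first: N1(1 - 0.269·1.7) = 386 - 0.269·807.
So N1* = 169/0.543 = 311, and then N2* = 807 - 1.7·311 = 278.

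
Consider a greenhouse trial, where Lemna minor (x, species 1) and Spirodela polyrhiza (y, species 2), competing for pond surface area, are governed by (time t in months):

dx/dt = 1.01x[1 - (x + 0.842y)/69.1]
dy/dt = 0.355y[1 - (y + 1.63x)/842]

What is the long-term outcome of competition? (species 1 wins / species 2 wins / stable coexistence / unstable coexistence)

species 2 excludes species 1

Compare the nullcline intercepts: K1/α12 = 69.1/0.842 = 82.1 < K2 = 842; K2/α21 = 842/1.63 = 517 > K1 = 69.1.
Since the inequalities point opposite ways, species 2 can invade but species 1 cannot.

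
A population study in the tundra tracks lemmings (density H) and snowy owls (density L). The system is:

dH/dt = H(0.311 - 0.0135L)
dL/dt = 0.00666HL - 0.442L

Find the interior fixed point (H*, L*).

Set dL/dt = 0 with L > 0: 0.00666H - 0.442 = 0, so H* = 0.442/0.00666 = 66.4.
Set dH/dt = 0 with H > 0: 0.311 - 0.0135L = 0, so L* = 0.311/0.0135 = 23.

H* ≈ 66.4, L* ≈ 23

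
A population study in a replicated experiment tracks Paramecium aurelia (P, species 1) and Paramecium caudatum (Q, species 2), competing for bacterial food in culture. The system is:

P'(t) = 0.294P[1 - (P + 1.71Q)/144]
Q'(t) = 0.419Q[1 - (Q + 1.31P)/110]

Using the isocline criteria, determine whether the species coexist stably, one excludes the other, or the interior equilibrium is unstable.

unstable coexistence (outcome depends on initial conditions)

Compare the nullcline intercepts: K1/α12 = 144/1.71 = 84.2 < K2 = 110; K2/α21 = 110/1.31 = 84 < K1 = 144.
Since both are reversed, neither can invade when rare; the interior point is a saddle.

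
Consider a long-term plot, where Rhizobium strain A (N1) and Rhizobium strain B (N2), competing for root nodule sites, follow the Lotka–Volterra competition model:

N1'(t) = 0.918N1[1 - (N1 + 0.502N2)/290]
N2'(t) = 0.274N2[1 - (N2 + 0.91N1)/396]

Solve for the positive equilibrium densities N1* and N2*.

N1* ≈ 168, N2* ≈ 243

Setting both brackets to zero gives the nullclines N1 + 0.502N2 = 290 and 0.91N1 + N2 = 396.
Substituting N2 = 396 - 0.91N1 into the first: N1(1 - 0.502·0.91) = 290 - 0.502·396.
So N1* = 91.2/0.543 = 168, and then N2* = 396 - 0.91·168 = 243.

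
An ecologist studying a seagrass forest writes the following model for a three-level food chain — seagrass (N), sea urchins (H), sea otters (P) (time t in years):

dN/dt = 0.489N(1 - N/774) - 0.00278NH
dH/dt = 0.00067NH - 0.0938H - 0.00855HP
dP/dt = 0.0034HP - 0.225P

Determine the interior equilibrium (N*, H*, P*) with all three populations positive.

From dP/dt = 0: 0.0034H* = 0.225, so H* = 66.2.
From dN/dt = 0: 0.489(1 - N*/774) = 0.00278·66.2, giving N* = 774·(1 - 0.376) = 483.
From dH/dt = 0: 0.00067·483 - 0.0938 = 0.00855P*, so P* = 0.23/0.00855 = 26.9.

N* ≈ 483, H* ≈ 66.2, P* ≈ 26.9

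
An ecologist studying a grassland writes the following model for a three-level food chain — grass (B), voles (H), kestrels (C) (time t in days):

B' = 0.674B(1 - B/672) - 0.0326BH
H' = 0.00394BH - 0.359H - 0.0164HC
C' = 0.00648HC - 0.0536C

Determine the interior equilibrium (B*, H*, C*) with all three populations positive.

B* ≈ 403, H* ≈ 8.27, C* ≈ 75

From dC/dt = 0: 0.00648H* = 0.0536, so H* = 8.27.
From dB/dt = 0: 0.674(1 - B*/672) = 0.0326·8.27, giving B* = 672·(1 - 0.4) = 403.
From dH/dt = 0: 0.00394·403 - 0.359 = 0.0164C*, so C* = 1.23/0.0164 = 75.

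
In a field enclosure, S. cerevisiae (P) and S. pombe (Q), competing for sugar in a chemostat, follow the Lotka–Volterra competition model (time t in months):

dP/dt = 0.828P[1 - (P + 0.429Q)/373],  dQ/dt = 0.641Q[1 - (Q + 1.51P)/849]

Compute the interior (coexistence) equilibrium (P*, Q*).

P* ≈ 24.9, Q* ≈ 811

Setting both brackets to zero gives the nullclines P + 0.429Q = 373 and 1.51P + Q = 849.
Substituting Q = 849 - 1.51P into the first: P(1 - 0.429·1.51) = 373 - 0.429·849.
So P* = 8.78/0.352 = 24.9, and then Q* = 849 - 1.51·24.9 = 811.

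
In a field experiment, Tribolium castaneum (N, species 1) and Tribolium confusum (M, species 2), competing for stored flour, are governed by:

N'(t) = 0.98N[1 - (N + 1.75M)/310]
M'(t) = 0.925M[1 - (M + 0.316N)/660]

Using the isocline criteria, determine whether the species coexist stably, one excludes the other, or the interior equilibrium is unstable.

Compare the nullcline intercepts: K1/α12 = 310/1.75 = 177 < K2 = 660; K2/α21 = 660/0.316 = 2090 > K1 = 310.
Since the inequalities point opposite ways, species 2 can invade but species 1 cannot.

species 2 excludes species 1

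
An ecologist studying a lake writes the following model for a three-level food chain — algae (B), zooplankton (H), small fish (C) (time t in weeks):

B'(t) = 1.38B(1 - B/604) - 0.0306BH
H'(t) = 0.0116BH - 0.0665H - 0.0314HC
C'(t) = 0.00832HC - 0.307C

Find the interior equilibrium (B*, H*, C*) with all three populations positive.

B* ≈ 110, H* ≈ 36.9, C* ≈ 38.4

From dC/dt = 0: 0.00832H* = 0.307, so H* = 36.9.
From dB/dt = 0: 1.38(1 - B*/604) = 0.0306·36.9, giving B* = 604·(1 - 0.818) = 110.
From dH/dt = 0: 0.0116·110 - 0.0665 = 0.0314C*, so C* = 1.21/0.0314 = 38.4.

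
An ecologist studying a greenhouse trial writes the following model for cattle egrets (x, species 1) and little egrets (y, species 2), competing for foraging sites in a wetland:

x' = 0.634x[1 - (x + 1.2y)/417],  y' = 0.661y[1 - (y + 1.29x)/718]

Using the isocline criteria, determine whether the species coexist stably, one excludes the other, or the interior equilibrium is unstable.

species 2 excludes species 1

Compare the nullcline intercepts: K1/α12 = 417/1.2 = 348 < K2 = 718; K2/α21 = 718/1.29 = 557 > K1 = 417.
Since the inequalities point opposite ways, species 2 can invade but species 1 cannot.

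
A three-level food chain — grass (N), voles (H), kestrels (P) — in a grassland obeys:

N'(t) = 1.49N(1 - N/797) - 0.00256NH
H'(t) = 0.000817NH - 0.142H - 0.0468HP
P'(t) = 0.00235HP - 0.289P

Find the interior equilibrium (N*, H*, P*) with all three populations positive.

N* ≈ 629, H* ≈ 123, P* ≈ 7.94

From dP/dt = 0: 0.00235H* = 0.289, so H* = 123.
From dN/dt = 0: 1.49(1 - N*/797) = 0.00256·123, giving N* = 797·(1 - 0.211) = 629.
From dH/dt = 0: 0.000817·629 - 0.142 = 0.0468P*, so P* = 0.372/0.0468 = 7.94.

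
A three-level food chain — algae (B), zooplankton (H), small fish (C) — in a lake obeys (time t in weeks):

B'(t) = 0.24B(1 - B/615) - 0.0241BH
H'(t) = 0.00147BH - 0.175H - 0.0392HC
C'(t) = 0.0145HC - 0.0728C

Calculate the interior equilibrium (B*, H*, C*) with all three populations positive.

From dC/dt = 0: 0.0145H* = 0.0728, so H* = 5.02.
From dB/dt = 0: 0.24(1 - B*/615) = 0.0241·5.02, giving B* = 615·(1 - 0.504) = 305.
From dH/dt = 0: 0.00147·305 - 0.175 = 0.0392C*, so C* = 0.273/0.0392 = 6.97.

B* ≈ 305, H* ≈ 5.02, C* ≈ 6.97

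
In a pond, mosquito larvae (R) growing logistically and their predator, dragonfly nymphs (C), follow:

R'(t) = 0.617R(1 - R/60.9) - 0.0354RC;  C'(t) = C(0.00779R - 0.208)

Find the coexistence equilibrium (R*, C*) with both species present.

R* ≈ 26.7, C* ≈ 9.79

From dC/dt = 0 with C > 0: 0.00779R* = 0.208, so R* = 26.7.
Substitute into dR/dt = 0: 0.617(1 - 26.7/60.9) = 0.0354C*.
The bracket is 0.562, giving C* = 0.346/0.0354 = 9.79.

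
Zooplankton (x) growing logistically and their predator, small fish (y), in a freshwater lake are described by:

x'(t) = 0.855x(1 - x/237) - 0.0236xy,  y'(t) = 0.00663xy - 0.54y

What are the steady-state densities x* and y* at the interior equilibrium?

x* ≈ 81.4, y* ≈ 23.8

From dy/dt = 0 with y > 0: 0.00663x* = 0.54, so x* = 81.4.
Substitute into dx/dt = 0: 0.855(1 - 81.4/237) = 0.0236y*.
The bracket is 0.656, giving y* = 0.561/0.0236 = 23.8.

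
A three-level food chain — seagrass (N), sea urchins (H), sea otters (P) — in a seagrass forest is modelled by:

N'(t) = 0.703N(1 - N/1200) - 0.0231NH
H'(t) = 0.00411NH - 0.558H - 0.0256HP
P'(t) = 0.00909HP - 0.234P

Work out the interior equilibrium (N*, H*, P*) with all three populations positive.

N* ≈ 185, H* ≈ 25.7, P* ≈ 7.9

From dP/dt = 0: 0.00909H* = 0.234, so H* = 25.7.
From dN/dt = 0: 0.703(1 - N*/1200) = 0.0231·25.7, giving N* = 1200·(1 - 0.846) = 185.
From dH/dt = 0: 0.00411·185 - 0.558 = 0.0256P*, so P* = 0.202/0.0256 = 7.9.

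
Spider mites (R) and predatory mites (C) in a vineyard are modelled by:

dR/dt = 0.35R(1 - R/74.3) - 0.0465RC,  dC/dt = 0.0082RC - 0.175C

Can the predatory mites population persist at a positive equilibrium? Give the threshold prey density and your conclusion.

The predator equation gives dC/dt > 0 only when R > 0.175/0.0082 = 21.3.
Without the predator, R → K = 74.3. Since 74.3 > 21.3, the predator can invade and persist.

Threshold R = 21.3; K > 21.3, so yes, the predator persists.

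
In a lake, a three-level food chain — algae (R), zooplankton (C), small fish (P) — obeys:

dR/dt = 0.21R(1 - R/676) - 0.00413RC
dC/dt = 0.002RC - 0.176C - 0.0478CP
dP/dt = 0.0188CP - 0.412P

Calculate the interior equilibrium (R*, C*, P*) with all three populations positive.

R* ≈ 385, C* ≈ 21.9, P* ≈ 12.4

From dP/dt = 0: 0.0188C* = 0.412, so C* = 21.9.
From dR/dt = 0: 0.21(1 - R*/676) = 0.00413·21.9, giving R* = 676·(1 - 0.431) = 385.
From dC/dt = 0: 0.002·385 - 0.176 = 0.0478P*, so P* = 0.593/0.0478 = 12.4.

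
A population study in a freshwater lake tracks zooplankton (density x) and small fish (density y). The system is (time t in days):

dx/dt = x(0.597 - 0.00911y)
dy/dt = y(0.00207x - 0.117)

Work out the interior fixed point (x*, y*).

x* ≈ 56.5, y* ≈ 65.5

Set dy/dt = 0 with y > 0: 0.00207x - 0.117 = 0, so x* = 0.117/0.00207 = 56.5.
Set dx/dt = 0 with x > 0: 0.597 - 0.00911y = 0, so y* = 0.597/0.00911 = 65.5.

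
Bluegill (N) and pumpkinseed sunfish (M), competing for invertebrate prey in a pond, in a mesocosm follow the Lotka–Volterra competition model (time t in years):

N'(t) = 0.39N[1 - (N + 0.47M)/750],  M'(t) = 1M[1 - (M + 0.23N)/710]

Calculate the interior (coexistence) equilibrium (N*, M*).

N* ≈ 467, M* ≈ 603

Setting both brackets to zero gives the nullclines N + 0.47M = 750 and 0.23N + M = 710.
Substituting M = 710 - 0.23N into the first: N(1 - 0.47·0.23) = 750 - 0.47·710.
So N* = 416/0.892 = 467, and then M* = 710 - 0.23·467 = 603.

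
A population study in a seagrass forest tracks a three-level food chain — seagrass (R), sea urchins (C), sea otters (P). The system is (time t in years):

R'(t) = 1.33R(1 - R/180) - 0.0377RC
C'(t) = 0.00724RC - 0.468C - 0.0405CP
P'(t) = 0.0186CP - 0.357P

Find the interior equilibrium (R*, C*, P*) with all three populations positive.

From dP/dt = 0: 0.0186C* = 0.357, so C* = 19.2.
From dR/dt = 0: 1.33(1 - R*/180) = 0.0377·19.2, giving R* = 180·(1 - 0.544) = 82.1.
From dC/dt = 0: 0.00724·82.1 - 0.468 = 0.0405P*, so P* = 0.126/0.0405 = 3.12.

R* ≈ 82.1, C* ≈ 19.2, P* ≈ 3.12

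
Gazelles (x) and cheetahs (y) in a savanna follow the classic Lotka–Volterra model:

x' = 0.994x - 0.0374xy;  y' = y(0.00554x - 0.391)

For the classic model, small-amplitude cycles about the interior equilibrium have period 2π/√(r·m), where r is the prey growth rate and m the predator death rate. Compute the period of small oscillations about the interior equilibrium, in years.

Here r = 0.994 and m = 0.391, so r·m = 0.389.
ω = √0.389 = 0.623 per year, hence T = 2π/ω ≈ 10.1 years.

T ≈ 10.1 years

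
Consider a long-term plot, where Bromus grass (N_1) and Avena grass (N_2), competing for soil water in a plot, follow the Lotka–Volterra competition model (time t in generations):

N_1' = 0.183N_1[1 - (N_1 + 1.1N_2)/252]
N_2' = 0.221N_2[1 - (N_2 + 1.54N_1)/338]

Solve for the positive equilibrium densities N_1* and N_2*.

N_1* ≈ 173, N_2* ≈ 72.2

Setting both brackets to zero gives the nullclines N_1 + 1.1N_2 = 252 and 1.54N_1 + N_2 = 338.
Substituting N_2 = 338 - 1.54N_1 into the first: N_1(1 - 1.1·1.54) = 252 - 1.1·338.
So N_1* = -120/-0.694 = 173, and then N_2* = 338 - 1.54·173 = 72.2.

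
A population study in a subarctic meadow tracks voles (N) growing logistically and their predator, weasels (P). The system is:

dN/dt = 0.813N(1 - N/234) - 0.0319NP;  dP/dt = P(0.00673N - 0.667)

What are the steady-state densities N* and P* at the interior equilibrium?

From dP/dt = 0 with P > 0: 0.00673N* = 0.667, so N* = 99.1.
Substitute into dN/dt = 0: 0.813(1 - 99.1/234) = 0.0319P*.
The bracket is 0.576, giving P* = 0.469/0.0319 = 14.7.

N* ≈ 99.1, P* ≈ 14.7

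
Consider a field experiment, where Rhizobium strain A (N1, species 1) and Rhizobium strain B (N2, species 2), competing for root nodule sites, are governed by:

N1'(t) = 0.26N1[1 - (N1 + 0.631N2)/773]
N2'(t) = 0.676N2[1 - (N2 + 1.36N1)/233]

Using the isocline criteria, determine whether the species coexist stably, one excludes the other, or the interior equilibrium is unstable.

species 1 excludes species 2

Compare the nullcline intercepts: K1/α12 = 773/0.631 = 1230 > K2 = 233; K2/α21 = 233/1.36 = 171 < K1 = 773.
Since the inequalities point opposite ways, species 1 can invade but species 2 cannot.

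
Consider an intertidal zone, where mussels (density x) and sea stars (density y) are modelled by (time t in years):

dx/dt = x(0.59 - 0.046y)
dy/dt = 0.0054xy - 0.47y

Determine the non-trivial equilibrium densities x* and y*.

Set dy/dt = 0 with y > 0: 0.0054x - 0.47 = 0, so x* = 0.47/0.0054 = 87.
Set dx/dt = 0 with x > 0: 0.59 - 0.046y = 0, so y* = 0.59/0.046 = 12.8.

x* ≈ 87, y* ≈ 12.8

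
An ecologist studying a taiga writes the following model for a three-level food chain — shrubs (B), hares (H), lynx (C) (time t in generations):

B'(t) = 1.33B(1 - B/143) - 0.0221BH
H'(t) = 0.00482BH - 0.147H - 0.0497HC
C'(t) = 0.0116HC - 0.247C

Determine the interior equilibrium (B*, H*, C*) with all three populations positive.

From dC/dt = 0: 0.0116H* = 0.247, so H* = 21.3.
From dB/dt = 0: 1.33(1 - B*/143) = 0.0221·21.3, giving B* = 143·(1 - 0.354) = 92.4.
From dH/dt = 0: 0.00482·92.4 - 0.147 = 0.0497C*, so C* = 0.298/0.0497 = 6.

B* ≈ 92.4, H* ≈ 21.3, C* ≈ 6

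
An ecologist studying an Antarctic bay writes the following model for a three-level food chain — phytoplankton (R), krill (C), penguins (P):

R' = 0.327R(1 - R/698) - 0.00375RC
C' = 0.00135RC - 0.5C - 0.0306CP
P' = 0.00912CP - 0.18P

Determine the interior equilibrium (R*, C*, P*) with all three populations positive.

R* ≈ 540, C* ≈ 19.7, P* ≈ 7.48

From dP/dt = 0: 0.00912C* = 0.18, so C* = 19.7.
From dR/dt = 0: 0.327(1 - R*/698) = 0.00375·19.7, giving R* = 698·(1 - 0.226) = 540.
From dC/dt = 0: 0.00135·540 - 0.5 = 0.0306P*, so P* = 0.229/0.0306 = 7.48.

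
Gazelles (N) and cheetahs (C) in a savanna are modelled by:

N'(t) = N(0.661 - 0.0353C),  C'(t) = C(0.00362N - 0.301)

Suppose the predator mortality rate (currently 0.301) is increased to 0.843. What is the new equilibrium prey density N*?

At the interior fixed point, setting dC/dt = 0 with C > 0 fixes N* = (predator death rate)/(NC coefficient) — independent of the other coefficients.
With the change, N* = 0.843/0.00362 = 233; it rises from 83.1.

N* ≈ 233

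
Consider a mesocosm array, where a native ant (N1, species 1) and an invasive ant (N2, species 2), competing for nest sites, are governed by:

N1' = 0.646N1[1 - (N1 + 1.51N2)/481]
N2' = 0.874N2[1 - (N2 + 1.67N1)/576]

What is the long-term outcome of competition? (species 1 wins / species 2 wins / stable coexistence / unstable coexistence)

unstable coexistence (outcome depends on initial conditions)

Compare the nullcline intercepts: K1/α12 = 481/1.51 = 319 < K2 = 576; K2/α21 = 576/1.67 = 345 < K1 = 481.
Since both are reversed, neither can invade when rare; the interior point is a saddle.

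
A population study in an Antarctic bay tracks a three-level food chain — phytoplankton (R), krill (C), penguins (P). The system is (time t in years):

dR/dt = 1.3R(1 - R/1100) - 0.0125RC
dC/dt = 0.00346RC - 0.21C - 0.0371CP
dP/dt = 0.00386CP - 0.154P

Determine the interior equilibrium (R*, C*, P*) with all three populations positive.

From dP/dt = 0: 0.00386C* = 0.154, so C* = 39.9.
From dR/dt = 0: 1.3(1 - R*/1100) = 0.0125·39.9, giving R* = 1100·(1 - 0.384) = 678.
From dC/dt = 0: 0.00346·678 - 0.21 = 0.0371P*, so P* = 2.14/0.0371 = 57.6.

R* ≈ 678, C* ≈ 39.9, P* ≈ 57.6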